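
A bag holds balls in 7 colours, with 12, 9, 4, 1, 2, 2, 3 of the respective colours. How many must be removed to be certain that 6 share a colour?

23

In the worst case you take as many as possible of each colour without reaching 6: 5 + 5 + 4 + 1 + 2 + 2 + 3 = 22.
The next one must give 6 of some colour, so 22 + 1 = 23.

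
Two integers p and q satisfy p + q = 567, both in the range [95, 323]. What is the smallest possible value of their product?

78812

pq = p(567 − p) is concave in p, so over [244, 323] it is minimized at an endpoint.
At the endpoint p = 244, q = 567 − 244 = 323, so pq = 244 × 323 = 78812.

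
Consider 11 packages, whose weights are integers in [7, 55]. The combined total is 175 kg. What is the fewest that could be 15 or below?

If only k of them are at most 15, the other 11 − k are at least 16, so the total is at least (11 − k)·16 + k·7.
This is ≤ 175, so (11 − k)·16 + 7k ≤ 175, which gives k ≥ 1.
Exactly 1 works: 1 value at 7 and 10 at 16 total 167; raise one of the low values by 8 (still ≤ 15) to hit 175.

1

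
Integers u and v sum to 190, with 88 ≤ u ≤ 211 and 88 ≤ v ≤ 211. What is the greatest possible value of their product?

9025

uv = u(190 − u) is maximized when u is as near 190/2 as the bounds allow.
Taking u = 95 and v = 95 (both in [88, 211]) gives uv = 9025.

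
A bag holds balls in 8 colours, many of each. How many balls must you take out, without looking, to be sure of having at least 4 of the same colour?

25

In the worst case you draw 3 of each of the 8 colours: 8 × 3 = 24.
One more forces 4 of some colour, so 24 + 1 = 25.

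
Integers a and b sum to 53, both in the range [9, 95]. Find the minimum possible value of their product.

396

Since a + b is fixed, pushing one of them to its bound minimizes the product.
At the endpoint a = 9, b = 53 − 9 = 44, so ab = 9 × 44 = 396.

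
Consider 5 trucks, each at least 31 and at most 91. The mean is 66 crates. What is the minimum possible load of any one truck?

31

To make one truck as small as possible, make the other 4 as large as possible.
The total is 5 × 66 = 330.
The other 4 can take up 4 × 91 = 364 ≥ 330 − 31, so one truck can sit at its floor of 31.
Achievable: one at 31 and the other 4 totalling 299, which fits since 4 × 31 ≤ 299 ≤ 4 × 91.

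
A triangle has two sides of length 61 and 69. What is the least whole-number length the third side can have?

9

The third side must exceed |61 − 69| = 8.
The smallest integer above 8 is 9.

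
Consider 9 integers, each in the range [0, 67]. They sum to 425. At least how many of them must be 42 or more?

3

Suppose at most 9 − j of them reach 42; then j values are ≤ 41 and the rest ≤ 67.
The total is then ≤ 41·j + 67·(9 − j) = 603 − 26j. For this to be ≥ 425 we need j ≤ 6, so at least 9 − 6 = 3 must reach 42.
Exactly 3 works: 3 values at 67 and 6 at 41 total 447; lower one of the high values by 22 (still ≥ 42) to hit 425.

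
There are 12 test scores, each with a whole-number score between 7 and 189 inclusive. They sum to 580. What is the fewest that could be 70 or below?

Let j be the number exceeding 70. Then the total is ≥ 71·j + 7·(12 − j) = 84 + 64j.
So 64j ≤ 496 and j ≤ 7; hence at least 12 − 7 = 5 are ≤ 70.
Exactly 5 works: 5 values at 7 and 7 at 71 total 532; raise one of the low values by 48 (still ≤ 70) to hit 580.

5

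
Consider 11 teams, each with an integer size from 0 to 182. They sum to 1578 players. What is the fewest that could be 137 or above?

2

Suppose at most 11 − j of them reach 137; then j values are ≤ 136 and the rest ≤ 182.
The total is then ≤ 136·j + 182·(11 − j) = 2002 − 46j. For this to be ≥ 1578 we need j ≤ 9, so at least 11 − 9 = 2 must reach 137.
Exactly 2 works: 2 values at 182 and 9 at 136 total 1588; lower one of the high values by 10 (still ≥ 137) to hit 1578.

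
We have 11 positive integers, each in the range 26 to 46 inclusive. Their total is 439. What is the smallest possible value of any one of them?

To make one integer as small as possible, make the other 10 as large as possible.
The other 10 can take up 10 × 46 = 460 ≥ 439 − 26, so one integer can sit at its floor of 26.
Achievable: one at 26 and the other 10 totalling 413, which fits since 10 × 26 ≤ 413 ≤ 10 × 46.

26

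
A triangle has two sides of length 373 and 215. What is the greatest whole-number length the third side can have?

587

The third side must be less than 373 + 215 = 588.
The largest integer below 588 is 587.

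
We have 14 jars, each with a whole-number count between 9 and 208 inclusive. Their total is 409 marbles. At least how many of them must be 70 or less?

Each value above 70 is at least 71, contributing at least 71 − 9 = 62 above the floor 9.
The sum exceeds the floor total 126 by 283, so at most ⌊283/62⌋ = 4 exceed 70, and at least 10 are ≤ 70.
Exactly 10 works: 10 values at 9 and 4 at 71 total 374; raise one of the low values by 35 (still ≤ 70) to hit 409.

10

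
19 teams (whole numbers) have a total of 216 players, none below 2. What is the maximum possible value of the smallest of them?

If every one of the 19 were at least 12, the total would be at least 19 × 12 = 228 > 216.
Taking 12 copies of 11 and 7 copies of 12 gives exactly 216, so 11 is attained.

11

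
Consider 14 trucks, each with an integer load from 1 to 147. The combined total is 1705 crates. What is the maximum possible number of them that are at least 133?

With k values at 133 or above and the rest at least 1, the sum is at least 14 + 132k.
Since the sum is 1705, we need 132k ≤ 1691, i.e. k ≤ 12.
k = 12 is achieved by 12 values at 133 and 2 at 1, total 1598; add 107 to one value (staying below 133) to reach 1705.

12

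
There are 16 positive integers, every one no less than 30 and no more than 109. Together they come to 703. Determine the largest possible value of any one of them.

To make one integer as large as possible, make the other 15 as small as possible.
The other 15 contribute at least 15 × 30 = 450, leaving at most 703 − 450 = 253.
But each integer is capped at 109, so the maximum is 109.
Achievable: one at 109 and the other 15 totalling 594, which fits since 15 × 30 ≤ 594 ≤ 15 × 109.

109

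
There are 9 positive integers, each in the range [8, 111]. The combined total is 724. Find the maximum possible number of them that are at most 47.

4

Each value at 47 or below falls at least 111 − 47 = 64 short of the ceiling 111.
The ceiling total is 9 × 111 = 999, and we need 724, so at most ⌊(999 − 724)/64⌋ = 4 can be that low.
k = 4 is achieved by 4 values at 47 and 5 at 111, total 743; lower one of the 111's by 19 (still > 47) to reach 724.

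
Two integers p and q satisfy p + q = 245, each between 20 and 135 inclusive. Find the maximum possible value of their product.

pq = p(245 − p) is maximized when p is as near 245/2 as the bounds allow.
Taking p = 122 and q = 123 (both in [20, 135]) gives pq = 15006.

15006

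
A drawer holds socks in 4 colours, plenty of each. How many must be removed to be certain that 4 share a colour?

In the worst case you draw 3 of each of the 4 colours: 4 × 3 = 12.
One more forces 4 of some colour, so 12 + 1 = 13.

13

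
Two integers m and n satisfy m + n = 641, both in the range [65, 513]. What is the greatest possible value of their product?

102720

With m + n fixed, mn peaks when the two are closest together.
Taking m = 320 and n = 321 (both in [65, 513]) gives mn = 102720.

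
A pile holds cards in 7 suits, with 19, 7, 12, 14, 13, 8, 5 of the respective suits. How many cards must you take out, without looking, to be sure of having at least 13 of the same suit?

69

In the worst case you take as many as possible of each suit without reaching 13: 12 + 7 + 12 + 12 + 12 + 8 + 5 = 68.
The next one must give 13 of some suit, so 68 + 1 = 69.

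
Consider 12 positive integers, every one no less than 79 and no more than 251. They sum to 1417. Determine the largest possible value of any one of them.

Maximizing one value means minimizing the remaining 11.
The other 11 contribute at least 11 × 79 = 869, leaving at most 1417 − 869 = 548.
But each integer is capped at 251, so the maximum is 251.
Achievable: one at 251 and the other 11 totalling 1166, which fits since 11 × 79 ≤ 1166 ≤ 11 × 251.

251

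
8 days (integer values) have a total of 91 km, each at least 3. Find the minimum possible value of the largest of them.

12

If every one of the 8 were at most 11, the total would be at most 8 × 11 = 88 < 91.
Achievable: 3 of them at 12 and 5 at 11 total 91.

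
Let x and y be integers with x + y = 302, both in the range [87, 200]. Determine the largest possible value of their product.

xy = x(302 − x) is maximized when x is as near 302/2 as the bounds allow.
Taking x = 151 and y = 151 (both in [87, 200]) gives xy = 22801.

22801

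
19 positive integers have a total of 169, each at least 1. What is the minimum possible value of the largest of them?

9

The 19 values sum to 169, so their maximum is at least ⌈169/19⌉ = 9.
Equality holds with 17 values of 9 and 2 values of 8.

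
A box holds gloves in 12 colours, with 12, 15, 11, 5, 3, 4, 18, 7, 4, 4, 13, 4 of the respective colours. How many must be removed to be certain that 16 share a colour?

In the worst case you take as many as possible of each colour without reaching 16: 12 + 15 + 11 + 5 + 3 + 4 + 15 + 7 + 4 + 4 + 13 + 4 = 97.
The next one must give 16 of some colour, so 97 + 1 = 98.

98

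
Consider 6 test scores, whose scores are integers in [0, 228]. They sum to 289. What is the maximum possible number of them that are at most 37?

Suppose k of them are at most 37. Those contribute at most 37 each and the rest at most 228 each.
So the total is at most 37k + 228(6 − k) = 1368 − 191k. This must still be ≥ 289, so k ≤ 5.
k = 5 is achieved by 5 values at 37 and 1 at 228, total 413; lower one of the 228's by 124 (still > 37) to reach 289.

5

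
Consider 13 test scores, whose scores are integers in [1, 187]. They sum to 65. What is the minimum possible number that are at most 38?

Each value above 38 is at least 39, contributing at least 39 − 1 = 38 above the floor 1.
The sum exceeds the floor total 13 by 52, so at most ⌊52/38⌋ = 1 exceed 38, and at least 12 are ≤ 38.
Exactly 12 works: 12 values at 1 and 1 at 39 total 51; raise one of the low values by 14 (still ≤ 38) to hit 65.

12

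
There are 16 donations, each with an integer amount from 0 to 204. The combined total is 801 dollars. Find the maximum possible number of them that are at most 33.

Suppose k of them are at most 33. Those contribute at most 33 each and the rest at most 204 each.
So the total is at most 33k + 204(16 − k) = 3264 − 171k. This must still be ≥ 801, so k ≤ 14.
k = 14 is achieved by 14 values at 33 and 2 at 204, total 870; lower one of the 204's by 69 (still > 33) to reach 801.

14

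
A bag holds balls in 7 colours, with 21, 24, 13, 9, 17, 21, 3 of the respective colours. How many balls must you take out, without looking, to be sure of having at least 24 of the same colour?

108

In the worst case you take as many as possible of each colour without reaching 24: 21 + 23 + 13 + 9 + 17 + 21 + 3 = 107.
The next one must give 24 of some colour, so 107 + 1 = 108.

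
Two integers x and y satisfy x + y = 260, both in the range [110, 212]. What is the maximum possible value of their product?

For a fixed sum, the product xy is largest when x and y are as close as possible.
Taking x = 130 and y = 130 (both in [110, 212]) gives xy = 16900.

16900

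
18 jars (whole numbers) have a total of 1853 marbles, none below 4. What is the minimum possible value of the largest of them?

103

The average is 1853/18 > 102, so not all 18 can be 102 or less; the largest is ≥ 103.
Equality holds with 17 values of 103 and 1 value of 102.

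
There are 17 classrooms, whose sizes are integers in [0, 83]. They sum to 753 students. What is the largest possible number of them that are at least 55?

13

Suppose k of them are at least 55. Those contribute at least 55 each and the other 17 − k at least 0 each.
So the total is at least 55k + 0(17 − k) = 0 + 55k. This must be ≤ 753, giving k ≤ 13.
k = 13 is achieved by 13 values at 55 and 4 at 0, total 715; add 38 to one value (staying below 55) to reach 753.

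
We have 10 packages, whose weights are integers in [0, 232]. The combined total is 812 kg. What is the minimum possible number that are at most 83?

Let j be the number exceeding 83. Then the total is ≥ 84·j + 0·(10 − j) = 0 + 84j.
So 84j ≤ 812 and j ≤ 9; hence at least 10 − 9 = 1 are ≤ 83.
Exactly 1 works: 1 value at 0 and 9 at 84 total 756; raise one of the low values by 56 (still ≤ 83) to hit 812.

1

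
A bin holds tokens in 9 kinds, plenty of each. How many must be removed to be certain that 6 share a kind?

In the worst case you draw 5 of each of the 9 kinds: 9 × 5 = 45.
One more forces 6 of some kind, so 45 + 1 = 46.

46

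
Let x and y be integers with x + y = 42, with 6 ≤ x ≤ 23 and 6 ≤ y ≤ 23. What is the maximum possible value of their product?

xy = x(42 − x) is maximized when x is as near 42/2 as the bounds allow.
Taking x = 21 and y = 21 (both in [6, 23]) gives xy = 441.

441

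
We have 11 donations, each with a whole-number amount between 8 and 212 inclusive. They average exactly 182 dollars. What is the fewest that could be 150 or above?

6

The total is 11 × 182 = 2002.
Suppose at most 11 − j of them reach 150; then j values are ≤ 149 and the rest ≤ 212.
The total is then ≤ 149·j + 212·(11 − j) = 2332 − 63j. For this to be ≥ 2002 we need j ≤ 5, so at least 11 − 5 = 6 must reach 150.
Exactly 6 works: 6 values at 212 and 5 at 149 total 2017; lower one of the high values by 15 (still ≥ 150) to hit 2002.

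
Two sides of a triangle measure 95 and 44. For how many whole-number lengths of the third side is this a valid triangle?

The triangle inequality gives |95 − 44| < c < 95 + 44, i.e. 51 < c < 139.
So c can be any integer from 52 to 138: 87 values.

87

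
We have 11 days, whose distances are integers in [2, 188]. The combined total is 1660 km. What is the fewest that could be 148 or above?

Suppose at most 11 − j of them reach 148; then j values are ≤ 147 and the rest ≤ 188.
The total is then ≤ 147·j + 188·(11 − j) = 2068 − 41j. For this to be ≥ 1660 we need j ≤ 9, so at least 11 − 9 = 2 must reach 148.
Exactly 2 works: 2 values at 188 and 9 at 147 total 1699; lower one of the high values by 39 (still ≥ 148) to hit 1660.

2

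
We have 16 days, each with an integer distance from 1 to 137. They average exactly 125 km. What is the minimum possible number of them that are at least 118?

The total is 16 × 125 = 2000.
If only k of them are at least 118, the other 16 − k are at most 117, so the total is at most k·137 + (16 − k)·117.
This must reach 2000, so k·137 + (16 − k)·117 ≥ 2000, giving k ≥ 7.
Exactly 7 works: 7 values at 137 and 9 at 117 total 2012; lower one of the high values by 12 (still ≥ 118) to hit 2000.

7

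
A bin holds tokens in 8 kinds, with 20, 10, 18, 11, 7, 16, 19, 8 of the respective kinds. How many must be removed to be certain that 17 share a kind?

101

In the worst case you take as many as possible of each kind without reaching 17: 16 + 10 + 16 + 11 + 7 + 16 + 16 + 8 = 100.
The next one must give 17 of some kind, so 100 + 1 = 101.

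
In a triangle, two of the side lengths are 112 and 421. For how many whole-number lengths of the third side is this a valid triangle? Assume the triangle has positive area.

The triangle inequality gives |112 − 421| < c < 112 + 421, i.e. 309 < c < 533.
So c can be any integer from 310 to 532: 223 values.

223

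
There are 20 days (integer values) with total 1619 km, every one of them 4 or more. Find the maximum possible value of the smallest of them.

The average is 1619/20 < 81, so some value is ≤ 80.
Equality holds with 1 value of 80 and 19 values of 81.

80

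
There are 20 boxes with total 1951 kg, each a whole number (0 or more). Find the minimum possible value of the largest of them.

98

The average is 1951/20 > 97, so not all 20 can be 97 or less; the largest is ≥ 98.
Achievable: 11 of them at 98 and 9 at 97 total 1951.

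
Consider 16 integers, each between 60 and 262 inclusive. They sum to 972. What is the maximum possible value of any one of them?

72

To make one integer as large as possible, make the other 15 as small as possible.
The other 15 contribute at least 15 × 60 = 900, leaving at most 972 − 900 = 72.
Since 72 ≤ 262, this is achievable: one at 72 and 15 at 60.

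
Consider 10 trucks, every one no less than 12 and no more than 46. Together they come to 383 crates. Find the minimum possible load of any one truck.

Minimizing one value means maximizing the remaining 9.
The other 9 can take up 9 × 46 = 414 ≥ 383 − 12, so one truck can sit at its floor of 12.
Achievable: one at 12 and the other 9 totalling 371, which fits since 9 × 12 ≤ 371 ≤ 9 × 46.

12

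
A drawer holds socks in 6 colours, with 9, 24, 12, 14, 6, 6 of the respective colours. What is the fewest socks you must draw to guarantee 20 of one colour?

67

In the worst case you take as many as possible of each colour without reaching 20: 9 + 19 + 12 + 14 + 6 + 6 = 66.
The next one must give 20 of some colour, so 66 + 1 = 67.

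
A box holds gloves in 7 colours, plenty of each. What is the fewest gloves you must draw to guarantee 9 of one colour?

57

You could draw 8 of every colour without reaching 9 of any — 56 in all.
One more forces 9 of some colour, so 56 + 1 = 57.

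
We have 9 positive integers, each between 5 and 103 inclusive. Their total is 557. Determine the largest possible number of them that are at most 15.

4

Suppose k of them are at most 15. Those contribute at most 15 each and the rest at most 103 each.
So the total is at most 15k + 103(9 − k) = 927 − 88k. This must still be ≥ 557, so k ≤ 4.
k = 4 is achieved by 4 values at 15 and 5 at 103, total 575; lower one of the 103's by 18 (still > 15) to reach 557.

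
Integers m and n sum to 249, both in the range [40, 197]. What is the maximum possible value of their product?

For a fixed sum, the product mn is largest when m and n are as close as possible.
Taking m = 124 and n = 125 (both in [40, 197]) gives mn = 15500.

15500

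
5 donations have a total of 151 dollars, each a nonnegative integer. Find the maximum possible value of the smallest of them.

30

The 5 values sum to 151, so their minimum is at most ⌊151/5⌋ = 30.
Taking 4 copies of 30 and 1 copy of 31 gives exactly 151, so 30 is attained.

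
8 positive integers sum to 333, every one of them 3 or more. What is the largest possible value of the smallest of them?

The 8 values sum to 333, so their minimum is at most ⌊333/8⌋ = 41.
Taking 3 copies of 41 and 5 copies of 42 gives exactly 333, so 41 is attained.

41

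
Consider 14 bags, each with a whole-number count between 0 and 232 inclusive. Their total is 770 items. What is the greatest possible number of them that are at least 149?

Suppose k of them are at least 149. Those contribute at least 149 each and the other 14 − k at least 0 each.
So the total is at least 149k + 0(14 − k) = 0 + 149k. This must be ≤ 770, giving k ≤ 5.
k = 5 is achieved by 5 values at 149 and 9 at 0, total 745; add 25 to one value (staying below 149) to reach 770.

5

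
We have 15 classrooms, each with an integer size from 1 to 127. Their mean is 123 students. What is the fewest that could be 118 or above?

The total is 15 × 123 = 1845.
Each value short of 118 is at most 117, costing at least 127 − 117 = 10 against the maximum total of 1905.
We can afford to lose at most 1905 − 1845 = 60, so at most ⌊60/10⌋ = 6 fall short, and at least 9 are ≥ 118.
Exactly 9 works: 9 values at 127 and 6 at 117 total 1845.

9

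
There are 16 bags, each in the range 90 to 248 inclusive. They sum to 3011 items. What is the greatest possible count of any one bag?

248

Maximizing one value means minimizing the remaining 15.
The other 15 contribute at least 15 × 90 = 1350, leaving at most 3011 − 1350 = 1661.
But each bag is capped at 248, so the maximum is 248.
Achievable: one at 248 and the other 15 totalling 2763, which fits since 15 × 90 ≤ 2763 ≤ 15 × 248.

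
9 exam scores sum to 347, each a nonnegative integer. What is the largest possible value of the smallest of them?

38

The average is 347/9 < 39, so some value is ≤ 38.
Equality holds with 4 values of 38 and 5 values of 39.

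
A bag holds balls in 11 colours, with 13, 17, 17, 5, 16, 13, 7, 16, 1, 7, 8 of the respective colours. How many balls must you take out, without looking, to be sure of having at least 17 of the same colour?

In the worst case you take as many as possible of each colour without reaching 17: 13 + 16 + 16 + 5 + 16 + 13 + 7 + 16 + 1 + 7 + 8 = 118.
The next one must give 17 of some colour, so 118 + 1 = 119.

119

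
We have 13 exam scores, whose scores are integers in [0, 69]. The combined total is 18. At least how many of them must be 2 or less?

Each value above 2 is at least 3, contributing at least 3 − 0 = 3 above the floor 0.
The sum exceeds the floor total 0 by 18, so at most ⌊18/3⌋ = 6 exceed 2, and at least 7 are ≤ 2.
Exactly 7 works: 7 values at 0 and 6 at 3 total 18.

7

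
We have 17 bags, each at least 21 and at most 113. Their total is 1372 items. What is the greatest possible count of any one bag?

113

To make one bag as large as possible, make the other 16 as small as possible.
The other 16 contribute at least 16 × 21 = 336, leaving at most 1372 − 336 = 1036.
But each bag is capped at 113, so the maximum is 113.
Achievable: one at 113 and the other 16 totalling 1259, which fits since 16 × 21 ≤ 1259 ≤ 16 × 113.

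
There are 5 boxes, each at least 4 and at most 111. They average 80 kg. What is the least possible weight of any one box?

4

Minimizing one value means maximizing the remaining 4.
The total is 5 × 80 = 400.
The other 4 can take up 4 × 111 = 444 ≥ 400 − 4, so one box can sit at its floor of 4.
Achievable: one at 4 and the other 4 totalling 396, which fits since 4 × 4 ≤ 396 ≤ 4 × 111.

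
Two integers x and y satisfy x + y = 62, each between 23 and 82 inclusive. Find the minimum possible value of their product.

897

xy = x(62 − x) is concave in x, so over [23, 39] it is minimized at an endpoint.
The extreme feasible split is x = 23, y = 39, giving xy = 897.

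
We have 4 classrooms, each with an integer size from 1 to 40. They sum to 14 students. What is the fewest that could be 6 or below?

3

Let j be the number exceeding 6. Then the total is ≥ 7·j + 1·(4 − j) = 4 + 6j.
So 6j ≤ 10 and j ≤ 1; hence at least 4 − 1 = 3 are ≤ 6.
Exactly 3 works: 3 values at 1 and 1 at 7 total 10; raise one of the low values by 4 (still ≤ 6) to hit 14.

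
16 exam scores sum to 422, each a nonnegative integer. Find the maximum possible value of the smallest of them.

The average is 422/16 < 27, so some value is ≤ 26.
Equality holds with 10 values of 26 and 6 values of 27.

26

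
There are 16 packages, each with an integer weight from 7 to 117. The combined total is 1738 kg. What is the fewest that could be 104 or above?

Suppose at most 16 − j of them reach 104; then j values are ≤ 103 and the rest ≤ 117.
The total is then ≤ 103·j + 117·(16 − j) = 1872 − 14j. For this to be ≥ 1738 we need j ≤ 9, so at least 16 − 9 = 7 must reach 104.
Exactly 7 works: 7 values at 117 and 9 at 103 total 1746; lower one of the high values by 8 (still ≥ 104) to hit 1738.

7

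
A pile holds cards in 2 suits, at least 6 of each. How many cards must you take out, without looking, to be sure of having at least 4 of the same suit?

7

You could draw 3 of every suit without reaching 4 of any — 6 in all.
One more forces 4 of some suit, so 6 + 1 = 7.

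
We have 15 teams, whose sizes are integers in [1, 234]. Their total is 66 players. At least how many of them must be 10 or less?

Each value above 10 is at least 11, contributing at least 11 − 1 = 10 above the floor 1.
The sum exceeds the floor total 15 by 51, so at most ⌊51/10⌋ = 5 exceed 10, and at least 10 are ≤ 10.
Exactly 10 works: 10 values at 1 and 5 at 11 total 65; raise one of the low values by 1 (still ≤ 10) to hit 66.

10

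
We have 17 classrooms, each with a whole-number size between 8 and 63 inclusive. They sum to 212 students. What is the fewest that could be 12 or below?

Each value above 12 is at least 13, contributing at least 13 − 8 = 5 above the floor 8.
The sum exceeds the floor total 136 by 76, so at most ⌊76/5⌋ = 15 exceed 12, and at least 2 are ≤ 12.
Exactly 2 works: 2 values at 8 and 15 at 13 total 211; raise one of the low values by 1 (still ≤ 12) to hit 212.

2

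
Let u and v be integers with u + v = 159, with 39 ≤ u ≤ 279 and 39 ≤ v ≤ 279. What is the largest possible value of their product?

6320

With u + v fixed, uv peaks when the two are closest together.
Taking u = 79 and v = 80 (both in [39, 279]) gives uv = 6320.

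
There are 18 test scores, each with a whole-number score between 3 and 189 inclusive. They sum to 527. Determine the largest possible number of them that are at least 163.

2

If k of the values are ≥ 163, the total is ≥ 163k + 3(18 − k).
Setting 163k + 3(18 − k) ≤ 527 gives 160k ≤ 473, so k ≤ 2.
k = 2 is achieved by 2 values at 163 and 16 at 3, total 374; add 153 to one value (staying below 163) to reach 527.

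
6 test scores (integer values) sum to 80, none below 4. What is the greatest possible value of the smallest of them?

13

If every one of the 6 were at least 14, the total would be at least 6 × 14 = 84 > 80.
Achievable: 4 of them at 13 and 2 at 14 total 80.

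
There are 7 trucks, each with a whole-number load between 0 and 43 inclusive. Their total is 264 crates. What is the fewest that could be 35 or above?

Each value short of 35 is at most 34, costing at least 43 − 34 = 9 against the maximum total of 301.
We can afford to lose at most 301 − 264 = 37, so at most ⌊37/9⌋ = 4 fall short, and at least 3 are ≥ 35.
Exactly 3 works: 3 values at 43 and 4 at 34 total 265; lower one of the high values by 1 (still ≥ 35) to hit 264.

3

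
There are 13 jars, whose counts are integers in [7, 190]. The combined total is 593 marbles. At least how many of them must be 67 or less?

5

Let j be the number exceeding 67. Then the total is ≥ 68·j + 7·(13 − j) = 91 + 61j.
So 61j ≤ 502 and j ≤ 8; hence at least 13 − 8 = 5 are ≤ 67.
Exactly 5 works: 5 values at 7 and 8 at 68 total 579; raise one of the low values by 14 (still ≤ 67) to hit 593.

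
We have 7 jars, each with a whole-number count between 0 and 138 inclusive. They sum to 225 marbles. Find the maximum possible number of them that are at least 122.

With k values at 122 or above and the rest at least 0, the sum is at least 0 + 122k.
Since the sum is 225, we need 122k ≤ 225, i.e. k ≤ 1.
k = 1 is achieved by 1 value at 122 and 6 at 0, total 122; add 103 to one value (staying below 122) to reach 225.

1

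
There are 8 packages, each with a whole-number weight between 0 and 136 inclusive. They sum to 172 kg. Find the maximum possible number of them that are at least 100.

1

If k of the values are ≥ 100, the total is ≥ 100k + 0(8 − k).
Setting 100k + 0(8 − k) ≤ 172 gives 100k ≤ 172, so k ≤ 1.
k = 1 is achieved by 1 value at 100 and 7 at 0, total 100; add 72 to one value (staying below 100) to reach 172.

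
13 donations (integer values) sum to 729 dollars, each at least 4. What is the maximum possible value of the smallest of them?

The 13 values sum to 729, so their minimum is at most ⌊729/13⌋ = 56.
Taking 12 copies of 56 and 1 copy of 57 gives exactly 729, so 56 is attained.

56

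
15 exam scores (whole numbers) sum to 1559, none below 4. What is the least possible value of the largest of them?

The 15 values sum to 1559, so their maximum is at least ⌈1559/15⌉ = 104.
Equality holds with 14 values of 104 and 1 value of 103.

104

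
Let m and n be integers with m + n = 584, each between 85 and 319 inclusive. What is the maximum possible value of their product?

85264

For a fixed sum, the product mn is largest when m and n are as close as possible.
Taking m = 292 and n = 292 (both in [85, 319]) gives mn = 85264.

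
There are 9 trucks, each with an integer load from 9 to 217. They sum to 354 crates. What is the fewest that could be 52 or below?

If only k of them are at most 52, the other 9 − k are at least 53, so the total is at least (9 − k)·53 + k·9.
This is ≤ 354, so (9 − k)·53 + 9k ≤ 354, which gives k ≥ 3.
Exactly 3 works: 3 values at 9 and 6 at 53 total 345; raise one of the low values by 9 (still ≤ 52) to hit 354.

3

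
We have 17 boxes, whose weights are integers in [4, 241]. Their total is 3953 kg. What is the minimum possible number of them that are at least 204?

14

Each value short of 204 is at most 203, costing at least 241 − 203 = 38 against the maximum total of 4097.
We can afford to lose at most 4097 − 3953 = 144, so at most ⌊144/38⌋ = 3 fall short, and at least 14 are ≥ 204.
Exactly 14 works: 14 values at 241 and 3 at 203 total 3983; lower one of the high values by 30 (still ≥ 204) to hit 3953.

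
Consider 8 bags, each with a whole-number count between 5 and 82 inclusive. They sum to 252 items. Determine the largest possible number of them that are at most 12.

5

Suppose k of them are at most 12. Those contribute at most 12 each and the rest at most 82 each.
So the total is at most 12k + 82(8 − k) = 656 − 70k. This must still be ≥ 252, so k ≤ 5.
k = 5 is achieved by 5 values at 12 and 3 at 82, total 306; lower one of the 82's by 54 (still > 12) to reach 252.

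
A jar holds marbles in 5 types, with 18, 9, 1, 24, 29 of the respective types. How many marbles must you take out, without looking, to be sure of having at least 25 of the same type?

In the worst case you take as many as possible of each type without reaching 25: 18 + 9 + 1 + 24 + 24 = 76.
The next one must give 25 of some type, so 76 + 1 = 77.

77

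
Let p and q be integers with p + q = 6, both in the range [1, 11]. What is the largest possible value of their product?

9

With p + q fixed, pq peaks when the two are closest together.
Taking p = 3 and q = 3 (both in [1, 11]) gives pq = 9.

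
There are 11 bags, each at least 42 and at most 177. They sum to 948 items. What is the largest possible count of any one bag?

177

To make one bag as large as possible, make the other 10 as small as possible.
The other 10 contribute at least 10 × 42 = 420, leaving at most 948 − 420 = 528.
But each bag is capped at 177, so the maximum is 177.
Achievable: one at 177 and the other 10 totalling 771, which fits since 10 × 42 ≤ 771 ≤ 10 × 177.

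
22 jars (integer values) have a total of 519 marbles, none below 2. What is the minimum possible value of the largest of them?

24

The 22 values sum to 519, so their maximum is at least ⌈519/22⌉ = 24.
Taking 9 copies of 23 and 13 copies of 24 gives exactly 519, so 24 is attained.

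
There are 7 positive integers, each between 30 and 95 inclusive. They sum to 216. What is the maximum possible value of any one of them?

36

To make one integer as large as possible, make the other 6 as small as possible.
The other 6 contribute at least 6 × 30 = 180, leaving at most 216 − 180 = 36.
Since 36 ≤ 95, this is achievable: one at 36 and 6 at 30.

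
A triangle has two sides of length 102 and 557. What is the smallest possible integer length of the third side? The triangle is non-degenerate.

456

The third side must exceed |102 − 557| = 455.
The smallest integer above 455 is 456.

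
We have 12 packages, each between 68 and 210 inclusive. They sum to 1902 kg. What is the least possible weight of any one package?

Minimizing one value means maximizing the remaining 11.
The other 11 can take up 11 × 210 = 2310 ≥ 1902 − 68, so one package can sit at its floor of 68.
Achievable: one at 68 and the other 11 totalling 1834, which fits since 11 × 68 ≤ 1834 ≤ 11 × 210.

68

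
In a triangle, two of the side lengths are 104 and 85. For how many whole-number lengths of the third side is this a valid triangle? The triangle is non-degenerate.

169

The triangle inequality gives |104 − 85| < c < 104 + 85, i.e. 19 < c < 189.
So c can be any integer from 20 to 188: 169 values.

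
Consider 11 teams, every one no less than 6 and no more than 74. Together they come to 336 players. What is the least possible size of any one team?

Minimizing one value means maximizing the remaining 10.
The other 10 can take up 10 × 74 = 740 ≥ 336 − 6, so one team can sit at its floor of 6.
Achievable: one at 6 and the other 10 totalling 330, which fits since 10 × 6 ≤ 330 ≤ 10 × 74.

6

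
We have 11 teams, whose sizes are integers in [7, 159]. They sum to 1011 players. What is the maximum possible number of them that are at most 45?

6

Suppose k of them are at most 45. Those contribute at most 45 each and the rest at most 159 each.
So the total is at most 45k + 159(11 − k) = 1749 − 114k. This must still be ≥ 1011, so k ≤ 6.
k = 6 is achieved by 6 values at 45 and 5 at 159, total 1065; lower one of the 159's by 54 (still > 45) to reach 1011.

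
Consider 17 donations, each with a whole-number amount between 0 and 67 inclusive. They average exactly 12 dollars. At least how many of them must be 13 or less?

The total is 17 × 12 = 204.
Each value above 13 is at least 14, contributing at least 14 − 0 = 14 above the floor 0.
The sum exceeds the floor total 0 by 204, so at most ⌊204/14⌋ = 14 exceed 13, and at least 3 are ≤ 13.
Exactly 3 works: 3 values at 0 and 14 at 14 total 196; raise one of the low values by 8 (still ≤ 13) to hit 204.

3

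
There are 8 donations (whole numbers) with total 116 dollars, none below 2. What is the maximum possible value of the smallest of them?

The average is 116/8 < 15, so some value is ≤ 14.
Taking 4 copies of 14 and 4 copies of 15 gives exactly 116, so 14 is attained.

14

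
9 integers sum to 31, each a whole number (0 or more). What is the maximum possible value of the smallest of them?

3

If every one of the 9 were at least 4, the total would be at least 9 × 4 = 36 > 31.
Achievable: 5 of them at 3 and 4 at 4 total 31.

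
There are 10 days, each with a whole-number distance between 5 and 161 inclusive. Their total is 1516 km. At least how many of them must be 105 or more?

Suppose at most 10 − j of them reach 105; then j values are ≤ 104 and the rest ≤ 161.
The total is then ≤ 104·j + 161·(10 − j) = 1610 − 57j. For this to be ≥ 1516 we need j ≤ 1, so at least 10 − 1 = 9 must reach 105.
Exactly 9 works: 9 values at 161 and 1 at 104 total 1553; lower one of the high values by 37 (still ≥ 105) to hit 1516.

9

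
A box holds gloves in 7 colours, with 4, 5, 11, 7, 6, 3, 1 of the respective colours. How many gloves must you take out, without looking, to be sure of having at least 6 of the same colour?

In the worst case you take as many as possible of each colour without reaching 6: 4 + 5 + 5 + 5 + 5 + 3 + 1 = 28.
The next one must give 6 of some colour, so 28 + 1 = 29.

29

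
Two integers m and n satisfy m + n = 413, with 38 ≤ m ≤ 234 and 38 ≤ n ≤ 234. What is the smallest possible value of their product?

mn = m(413 − m) is concave in m, so over [179, 234] it is minimized at an endpoint.
The extreme feasible split is m = 179, n = 234, giving mn = 41886.

41886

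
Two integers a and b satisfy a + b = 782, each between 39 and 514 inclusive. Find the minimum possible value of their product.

Since a + b is fixed, pushing one of them to its bound minimizes the product.
At the endpoint a = 268, b = 782 − 268 = 514, so ab = 268 × 514 = 137752.

137752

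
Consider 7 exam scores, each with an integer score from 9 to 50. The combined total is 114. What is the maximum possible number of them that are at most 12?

Each value at 12 or below falls at least 50 − 12 = 38 short of the ceiling 50.
The ceiling total is 7 × 50 = 350, and we need 114, so at most ⌊(350 − 114)/38⌋ = 6 can be that low.
k = 6 is achieved by 6 values at 12 and 1 at 50, total 122; lower one of the 50's by 8 (still > 12) to reach 114.

6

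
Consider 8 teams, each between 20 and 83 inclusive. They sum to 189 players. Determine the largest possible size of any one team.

49

To make one team as large as possible, make the other 7 as small as possible.
The other 7 contribute at least 7 × 20 = 140, leaving at most 189 − 140 = 49.
Since 49 ≤ 83, this is achievable: one at 49 and 7 at 20.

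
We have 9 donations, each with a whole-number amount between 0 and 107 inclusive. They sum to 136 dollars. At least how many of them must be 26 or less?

If only k of them are at most 26, the other 9 − k are at least 27, so the total is at least (9 − k)·27 + k·0.
This is ≤ 136, so (9 − k)·27 + 0k ≤ 136, which gives k ≥ 4.
Exactly 4 works: 4 values at 0 and 5 at 27 total 135; raise one of the low values by 1 (still ≤ 26) to hit 136.

4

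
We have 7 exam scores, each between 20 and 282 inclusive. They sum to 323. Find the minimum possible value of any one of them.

20

To make one score as small as possible, make the other 6 as large as possible.
The other 6 can take up 6 × 282 = 1692 ≥ 323 − 20, so one score can sit at its floor of 20.
Achievable: one at 20 and the other 6 totalling 303, which fits since 6 × 20 ≤ 303 ≤ 6 × 282.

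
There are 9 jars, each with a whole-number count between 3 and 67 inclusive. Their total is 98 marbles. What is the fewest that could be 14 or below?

4

Each value above 14 is at least 15, contributing at least 15 − 3 = 12 above the floor 3.
The sum exceeds the floor total 27 by 71, so at most ⌊71/12⌋ = 5 exceed 14, and at least 4 are ≤ 14.
Exactly 4 works: 4 values at 3 and 5 at 15 total 87; raise one of the low values by 11 (still ≤ 14) to hit 98.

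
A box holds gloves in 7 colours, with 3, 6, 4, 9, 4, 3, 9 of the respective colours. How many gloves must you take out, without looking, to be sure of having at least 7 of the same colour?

33

In the worst case you take as many as possible of each colour without reaching 7: 3 + 6 + 4 + 6 + 4 + 3 + 6 = 32.
The next one must give 7 of some colour, so 32 + 1 = 33.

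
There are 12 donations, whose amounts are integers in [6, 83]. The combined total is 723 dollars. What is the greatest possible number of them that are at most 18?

4

Suppose k of them are at most 18. Those contribute at most 18 each and the rest at most 83 each.
So the total is at most 18k + 83(12 − k) = 996 − 65k. This must still be ≥ 723, so k ≤ 4.
k = 4 is achieved by 4 values at 18 and 8 at 83, total 736; lower one of the 83's by 13 (still > 18) to reach 723.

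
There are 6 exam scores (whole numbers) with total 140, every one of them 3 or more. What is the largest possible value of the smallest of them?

23

If every one of the 6 were at least 24, the total would be at least 6 × 24 = 144 > 140.
Taking 4 copies of 23 and 2 copies of 24 gives exactly 140, so 23 is attained.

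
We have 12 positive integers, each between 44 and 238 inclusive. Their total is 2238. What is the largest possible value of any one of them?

Maximizing one value means minimizing the remaining 11.
The other 11 contribute at least 11 × 44 = 484, leaving at most 2238 − 484 = 1754.
But each integer is capped at 238, so the maximum is 238.
Achievable: one at 238 and the other 11 totalling 2000, which fits since 11 × 44 ≤ 2000 ≤ 11 × 238.

238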